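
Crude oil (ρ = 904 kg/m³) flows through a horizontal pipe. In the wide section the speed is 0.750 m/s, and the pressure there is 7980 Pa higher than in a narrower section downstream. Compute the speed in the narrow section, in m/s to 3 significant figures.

v₂ ≈ 4.27 m/s

Horizontal Bernoulli: P₁ + ½ρv₁² = P₂ + ½ρv₂², so v₂² = v₁² + 2(P₁ − P₂)/ρ.
v₂ = √(0.750² + 2·7980/904) = √(0.562 + 17.7) = 4.27 m/s.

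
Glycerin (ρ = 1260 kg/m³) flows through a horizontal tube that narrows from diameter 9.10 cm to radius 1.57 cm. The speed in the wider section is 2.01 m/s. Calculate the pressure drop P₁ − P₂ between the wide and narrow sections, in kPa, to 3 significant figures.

Mass conservation (A₁v₁ = A₂v₂) gives v₂ = 2.01 × 65.0/7.74 = 16.9 m/s.
Bernoulli (h₁ = h₂): P₁ − P₂ = ½ρ(v₂² − v₁²).
P₁ − P₂ = ½·1260·(16.9² − 2.01²) = ½·1260·281 = 177000 Pa.

ΔP = 177 kPa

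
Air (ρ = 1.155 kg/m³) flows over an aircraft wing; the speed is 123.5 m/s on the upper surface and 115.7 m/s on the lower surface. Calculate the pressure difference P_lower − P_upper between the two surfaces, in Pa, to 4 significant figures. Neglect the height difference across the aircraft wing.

ΔP ≈ 1077 Pa

Bernoulli (same height): P_lower − P_upper = ½ρ(v_upper² − v_lower²).
ΔP = ½·1.155·(123.5² − 115.7²) = 1077 Pa.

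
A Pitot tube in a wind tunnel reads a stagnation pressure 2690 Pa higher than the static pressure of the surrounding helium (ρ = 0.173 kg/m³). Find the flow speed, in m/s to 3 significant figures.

v = 176 m/s

The dynamic pressure equals the rise in static pressure at the stagnation point: ΔP = ½ρv².
v = √(2ΔP/ρ) = √(2·2690/0.173) = 176 m/s.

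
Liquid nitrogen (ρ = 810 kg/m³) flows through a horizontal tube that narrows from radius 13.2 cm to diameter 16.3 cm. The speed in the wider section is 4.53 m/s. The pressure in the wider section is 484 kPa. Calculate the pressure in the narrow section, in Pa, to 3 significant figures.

Continuity gives A₁v₁ = A₂v₂, so v₂ = (547 cm²)/(209 cm²) × 4.53 m/s = 11.9 m/s.
With no height change, Bernoulli's equation is P₁ + ½ρv₁² = P₂ + ½ρv₂².
P₂ = P₁ − ½ρ(v₂² − v₁²) = 484000 − ½·810·(11.9² − 4.53²) = 484000 − 48900 = 435000 Pa.

P₂ ≈ 435000 Pa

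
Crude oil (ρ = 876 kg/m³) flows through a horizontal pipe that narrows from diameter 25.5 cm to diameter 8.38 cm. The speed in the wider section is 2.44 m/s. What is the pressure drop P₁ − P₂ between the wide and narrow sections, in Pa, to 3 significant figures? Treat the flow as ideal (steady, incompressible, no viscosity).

ΔP = 221000 Pa

The volume flow rate is constant, so v₂ = (A₁/A₂)v₁ = (511/55.2)·2.44 = 22.6 m/s.
Bernoulli (h₁ = h₂): P₁ − P₂ = ½ρ(v₂² − v₁²).
P₁ − P₂ = ½·876·(22.6² − 2.44²) = ½·876·505 = 221000 Pa.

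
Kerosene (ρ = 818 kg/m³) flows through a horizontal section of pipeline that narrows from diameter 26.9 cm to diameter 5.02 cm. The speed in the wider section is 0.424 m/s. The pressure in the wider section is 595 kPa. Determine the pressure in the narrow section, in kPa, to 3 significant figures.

P₂ ≈ 534 kPa

Continuity gives A₁v₁ = A₂v₂, so v₂ = (568 cm²)/(19.8 cm²) × 0.424 m/s = 12.2 m/s.
With no height change, Bernoulli's equation is P₁ + ½ρv₁² = P₂ + ½ρv₂².
P₂ = P₁ − ½ρ(v₂² − v₁²) = 595000 − ½·818·(12.2² − 0.424²) = 595000 − 60600 = 534000 Pa.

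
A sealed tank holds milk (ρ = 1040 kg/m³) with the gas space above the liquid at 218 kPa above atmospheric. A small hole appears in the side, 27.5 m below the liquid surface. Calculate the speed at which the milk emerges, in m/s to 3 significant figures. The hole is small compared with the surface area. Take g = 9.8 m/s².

Take point 1 at the surface (v₁ ≈ 0) and point 2 at the hole (at atmospheric pressure). Bernoulli: P₁ + ρg h = P_atm + ½ρv₂².
With P₁ − P_atm = 218000 Pa, v₂ = √(2gh + 2ΔP/ρ) = √(2·9.8·27.5 + 2·218000/1040) = 31.0 m/s.

31.0 m/s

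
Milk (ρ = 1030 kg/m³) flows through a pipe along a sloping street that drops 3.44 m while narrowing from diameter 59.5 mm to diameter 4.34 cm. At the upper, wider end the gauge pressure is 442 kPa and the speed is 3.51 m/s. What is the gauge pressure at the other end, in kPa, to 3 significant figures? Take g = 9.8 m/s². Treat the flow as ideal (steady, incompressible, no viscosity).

P₂ ≈ 461 kPa

Continuity gives A₁v₁ = A₂v₂, so v₂ = (27.8 cm²)/(14.8 cm²) × 3.51 m/s = 6.60 m/s.
Energy conservation along the streamline gives P₂ = P₁ − ½ρ(v₂² − v₁²) − ρg(h₂ − h₁).
P₂ = 442000 + ½·1030·(3.51² − 6.60²) − 1030·9.8·(−3.44) = 442000 + (-16100) − (-34700) = 461000 Pa.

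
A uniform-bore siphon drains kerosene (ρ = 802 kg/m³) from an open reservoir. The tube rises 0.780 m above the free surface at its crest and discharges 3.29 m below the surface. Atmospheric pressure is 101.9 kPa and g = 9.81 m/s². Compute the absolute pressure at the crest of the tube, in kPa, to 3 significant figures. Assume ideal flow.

P_top = 69.9 kPa

From the surface to the outlet (both open to atmosphere, surface at rest): v = √(2g·h_out) = √(2·9.81·3.29) = 8.03 m/s.
Continuity keeps v the same throughout the tube; from surface to crest, P_atm + 0 = P_top + ½ρv² + ρg·h_top.
P_top = 101900 − ½·802·8.03² − 802·9.81·0.780 = 69900 Pa.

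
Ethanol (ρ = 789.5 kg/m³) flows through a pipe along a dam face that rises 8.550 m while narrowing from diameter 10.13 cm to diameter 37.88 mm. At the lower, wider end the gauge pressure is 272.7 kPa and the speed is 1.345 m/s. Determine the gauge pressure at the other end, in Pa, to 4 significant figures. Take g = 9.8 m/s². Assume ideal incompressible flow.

170700 Pa

Mass conservation (A₁v₁ = A₂v₂) gives v₂ = 1.345 × 80.60/11.27 = 9.619 m/s.
Energy conservation along the streamline gives P₂ = P₁ − ½ρ(v₂² − v₁²) − ρg(h₂ − h₁).
P₂ = 272700 + ½·789.5·(1.345² − 9.619²) − 789.5·9.8·(+8.550) = 272700 + (-35810) − (66150) = 170700 Pa.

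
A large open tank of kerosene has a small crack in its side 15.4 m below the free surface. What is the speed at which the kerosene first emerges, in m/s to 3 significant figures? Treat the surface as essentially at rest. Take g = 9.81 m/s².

The surface is effectively still and both ends are open, so ½v² = gh and v = √(2·9.81·15.4) = 17.4 m/s.

v = 17.4 m/s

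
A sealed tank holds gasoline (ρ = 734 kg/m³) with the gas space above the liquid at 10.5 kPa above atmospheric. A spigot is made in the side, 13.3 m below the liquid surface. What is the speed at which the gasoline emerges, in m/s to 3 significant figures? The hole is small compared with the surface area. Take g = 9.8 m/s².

17.0 m/s

Take point 1 at the surface (v₁ ≈ 0) and point 2 at the hole (at atmospheric pressure). Bernoulli: P₁ + ρg h = P_atm + ½ρv₂².
With P₁ − P_atm = 10500 Pa, v₂ = √(2gh + 2ΔP/ρ) = √(2·9.8·13.3 + 2·10500/734) = 17.0 m/s.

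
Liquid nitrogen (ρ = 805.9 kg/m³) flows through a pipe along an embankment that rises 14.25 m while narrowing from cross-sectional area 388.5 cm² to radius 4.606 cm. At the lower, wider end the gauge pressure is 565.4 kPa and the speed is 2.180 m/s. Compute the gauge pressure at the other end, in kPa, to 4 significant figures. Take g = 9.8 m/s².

Mass conservation (A₁v₁ = A₂v₂) gives v₂ = 2.180 × 388.5/66.65 = 12.71 m/s.
Energy conservation along the streamline gives P₂ = P₁ − ½ρ(v₂² − v₁²) − ρg(h₂ − h₁).
P₂ = 565400 + ½·805.9·(2.180² − 12.71²) − 805.9·9.8·(+14.25) = 565400 + (-63150) − (112500) = 389700 Pa.

P₂ = 389.7 kPa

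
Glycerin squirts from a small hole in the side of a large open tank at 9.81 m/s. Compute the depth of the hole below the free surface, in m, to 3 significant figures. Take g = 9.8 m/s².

h = 4.91 m

For a small hole in a large open tank, ½v² = gh, giving h = v²/(2g).
h = 9.81²/(2·9.8) = 96.2/19.60 = 4.91 m.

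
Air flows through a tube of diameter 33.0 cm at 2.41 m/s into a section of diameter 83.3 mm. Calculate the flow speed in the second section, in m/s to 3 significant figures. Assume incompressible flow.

v₂ ≈ 37.8 m/s

Mass conservation (A₁v₁ = A₂v₂) gives v₂ = 2.41 × 855/54.5 = 37.8 m/s.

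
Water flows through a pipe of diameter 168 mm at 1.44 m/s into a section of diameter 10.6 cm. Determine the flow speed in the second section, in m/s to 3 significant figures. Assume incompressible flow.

v₂ ≈ 3.62 m/s

The volume flow rate is constant, so v₂ = (A₁/A₂)v₁ = (222/88.2)·1.44 = 3.62 m/s.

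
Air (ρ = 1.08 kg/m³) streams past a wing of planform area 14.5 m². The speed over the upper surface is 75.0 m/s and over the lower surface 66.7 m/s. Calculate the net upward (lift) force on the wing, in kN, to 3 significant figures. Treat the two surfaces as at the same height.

F = 9.21 kN

With equal heights on the two surfaces, Bernoulli gives P_lower − P_upper = ½ρ(v_upper² − v_lower²).
ΔP = ½·1.08·(75.0² − 66.7²) = 635 Pa.
Lift = ΔP · A = 635 × 14.5 = 9210 N.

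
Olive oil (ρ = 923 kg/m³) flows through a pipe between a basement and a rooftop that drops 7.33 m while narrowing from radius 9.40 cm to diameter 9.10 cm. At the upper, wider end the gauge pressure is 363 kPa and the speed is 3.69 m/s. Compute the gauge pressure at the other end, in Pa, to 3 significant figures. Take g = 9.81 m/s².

P₂ ≈ 321000 Pa

Mass conservation (A₁v₁ = A₂v₂) gives v₂ = 3.69 × 278/65.0 = 15.7 m/s.
Applying Bernoulli between the two ends and solving for P₂: P₂ = P₁ + ½ρ(v₁² − v₂²) − ρgΔh.
P₂ = 363000 + ½·923·(3.69² − 15.7²) − 923·9.81·(−7.33) = 363000 + (-108000) − (-66400) = 321000 Pa.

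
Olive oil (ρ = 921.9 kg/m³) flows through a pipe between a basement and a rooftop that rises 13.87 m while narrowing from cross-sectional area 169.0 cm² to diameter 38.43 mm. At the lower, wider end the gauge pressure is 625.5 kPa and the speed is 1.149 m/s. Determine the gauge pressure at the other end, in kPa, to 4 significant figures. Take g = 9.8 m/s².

Continuity gives A₁v₁ = A₂v₂, so v₂ = (169.0 cm²)/(11.60 cm²) × 1.149 m/s = 16.74 m/s.
Energy conservation along the streamline gives P₂ = P₁ − ½ρ(v₂² − v₁²) − ρg(h₂ − h₁).
P₂ = 625500 + ½·921.9·(1.149² − 16.74²) − 921.9·9.8·(+13.87) = 625500 + (-128600) − (125300) = 371600 Pa.

P₂ ≈ 371.6 kPa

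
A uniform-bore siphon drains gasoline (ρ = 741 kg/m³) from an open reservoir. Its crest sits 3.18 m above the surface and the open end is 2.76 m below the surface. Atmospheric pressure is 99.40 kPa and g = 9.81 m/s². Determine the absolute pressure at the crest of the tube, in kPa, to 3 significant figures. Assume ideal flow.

From the surface to the outlet (both open to atmosphere, surface at rest): v = √(2g·h_out) = √(2·9.81·2.76) = 7.36 m/s.
The bore is uniform, so the speed at the crest is the same v. Bernoulli surface→crest: P_atm = P_top + ½ρv² + ρg·h_top.
P_top = 99400 − ½·741·7.36² − 741·9.81·3.18 = 56200 Pa.

P_top = 56.2 kPa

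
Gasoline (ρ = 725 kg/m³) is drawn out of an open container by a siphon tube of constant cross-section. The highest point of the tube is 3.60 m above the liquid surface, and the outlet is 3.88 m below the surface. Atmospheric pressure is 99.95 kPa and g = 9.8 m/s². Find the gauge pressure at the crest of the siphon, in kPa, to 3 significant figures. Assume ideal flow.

P_gauge ≈ -53.1 kPa

From the surface to the outlet (both open to atmosphere, surface at rest): v = √(2g·h_out) = √(2·9.8·3.88) = 8.72 m/s.
With constant cross-section the crest speed equals v; applying Bernoulli from the surface up to the crest, P_top = P_atm − ½ρv² − ρg·h_top.
P_top = 99950 − ½·725·8.72² − 725·9.8·3.60 = 46800 Pa. So P_gauge = P_top − P_atm = -53100 Pa.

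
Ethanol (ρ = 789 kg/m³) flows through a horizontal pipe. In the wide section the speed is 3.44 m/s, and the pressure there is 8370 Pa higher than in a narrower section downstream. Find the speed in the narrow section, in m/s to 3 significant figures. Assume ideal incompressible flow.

Horizontal Bernoulli: P₁ + ½ρv₁² = P₂ + ½ρv₂², so v₂² = v₁² + 2(P₁ − P₂)/ρ.
v₂ = √(3.44² + 2·8370/789) = √(11.8 + 21.2) = 5.75 m/s.

5.75 m/s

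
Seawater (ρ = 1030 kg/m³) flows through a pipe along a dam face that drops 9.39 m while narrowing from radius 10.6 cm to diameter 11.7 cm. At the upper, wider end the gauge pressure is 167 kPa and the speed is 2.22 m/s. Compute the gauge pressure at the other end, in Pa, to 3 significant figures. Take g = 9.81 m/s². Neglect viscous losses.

The volume flow rate is constant, so v₂ = (A₁/A₂)v₁ = (353/108)·2.22 = 7.29 m/s.
Bernoulli: P₁ + ½ρv₁² + ρg h₁ = P₂ + ½ρv₂² + ρg h₂, so P₂ = P₁ + ½ρ(v₁² − v₂²) − ρg(h₂ − h₁).
P₂ = 167000 + ½·1030·(2.22² − 7.29²) − 1030·9.81·(−9.39) = 167000 + (-24800) − (-94900) = 237000 Pa.

237000 Pa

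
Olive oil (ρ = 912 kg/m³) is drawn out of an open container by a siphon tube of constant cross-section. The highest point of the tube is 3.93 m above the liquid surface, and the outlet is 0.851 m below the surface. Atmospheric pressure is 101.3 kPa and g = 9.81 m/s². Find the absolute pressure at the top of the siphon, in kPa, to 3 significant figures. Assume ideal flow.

From the surface to the outlet (both open to atmosphere, surface at rest): v = √(2g·h_out) = √(2·9.81·0.851) = 4.09 m/s.
With constant cross-section the crest speed equals v; applying Bernoulli from the surface up to the crest, P_top = P_atm − ½ρv² − ρg·h_top.
P_top = 101300 − ½·912·4.09² − 912·9.81·3.93 = 58500 Pa.

58.5 kPa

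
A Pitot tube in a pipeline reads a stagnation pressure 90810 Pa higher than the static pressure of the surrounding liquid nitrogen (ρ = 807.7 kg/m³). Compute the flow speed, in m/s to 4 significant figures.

v ≈ 15.00 m/s

Bernoulli between the free stream and the stagnation point: ½ρv² = P_stag − P_static.
v = √(2ΔP/ρ) = √(2·90810/807.7) = 15.00 m/s.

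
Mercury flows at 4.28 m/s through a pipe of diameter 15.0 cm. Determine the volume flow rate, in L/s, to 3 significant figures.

Q = 75.6 L/s

Q = A·v = 0.0177 m² × 4.28 m/s = 0.0756 m³/s.
Converting: 0.0756 m³/s × 1000 = 75.6 L/s.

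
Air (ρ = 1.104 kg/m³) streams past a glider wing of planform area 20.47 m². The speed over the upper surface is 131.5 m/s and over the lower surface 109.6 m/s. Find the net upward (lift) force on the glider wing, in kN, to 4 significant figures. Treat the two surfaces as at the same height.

59.66 kN

From P + ½ρv² = const at equal height, P_low − P_up = ½ρ(v_up² − v_low²).
ΔP = ½·1.104·(131.5² − 109.6²) = 2915 Pa.
Lift = ΔP · A = 2915 × 20.47 = 59660 N.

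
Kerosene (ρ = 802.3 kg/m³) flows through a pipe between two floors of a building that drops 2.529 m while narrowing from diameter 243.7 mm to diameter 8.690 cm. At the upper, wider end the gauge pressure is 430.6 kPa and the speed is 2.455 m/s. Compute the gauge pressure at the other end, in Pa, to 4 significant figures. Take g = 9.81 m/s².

P₂ = 303400 Pa

Mass conservation (A₁v₁ = A₂v₂) gives v₂ = 2.455 × 466.4/59.31 = 19.31 m/s.
Applying Bernoulli between the two ends and solving for P₂: P₂ = P₁ + ½ρ(v₁² − v₂²) − ρgΔh.
P₂ = 430600 + ½·802.3·(2.455² − 19.31²) − 802.3·9.81·(−2.529) = 430600 + (-147100) − (-19900) = 303400 Pa.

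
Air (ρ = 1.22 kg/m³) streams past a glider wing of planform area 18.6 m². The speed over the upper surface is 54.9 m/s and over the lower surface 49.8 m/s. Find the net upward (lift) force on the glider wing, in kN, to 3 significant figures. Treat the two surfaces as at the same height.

The faster flow above has the lower pressure; Bernoulli (same height) gives ΔP = ½ρ(v_up² − v_low²).
ΔP = ½·1.22·(54.9² − 49.8²) = 326 Pa.
Lift = ΔP · A = 326 × 18.6 = 6060 N.

F ≈ 6.06 kN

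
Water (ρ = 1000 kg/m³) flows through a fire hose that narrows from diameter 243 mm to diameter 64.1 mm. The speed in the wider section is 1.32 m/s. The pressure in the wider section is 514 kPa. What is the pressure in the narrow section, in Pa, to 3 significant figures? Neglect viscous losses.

P₂ = 335000 Pa

Mass conservation (A₁v₁ = A₂v₂) gives v₂ = 1.32 × 464/32.3 = 19.0 m/s.
Along the horizontal streamline, P + ½ρv² is constant.
P₂ = P₁ − ½ρ(v₂² − v₁²) = 514000 − ½·1000·(19.0² − 1.32²) = 514000 − 179000 = 335000 Pa.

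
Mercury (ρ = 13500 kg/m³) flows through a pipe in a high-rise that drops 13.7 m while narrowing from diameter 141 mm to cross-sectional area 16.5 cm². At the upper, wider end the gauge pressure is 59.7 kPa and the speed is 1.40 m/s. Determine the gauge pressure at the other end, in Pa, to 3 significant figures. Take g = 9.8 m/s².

The volume flow rate is constant, so v₂ = (A₁/A₂)v₁ = (156/16.5)·1.40 = 13.2 m/s.
Energy conservation along the streamline gives P₂ = P₁ − ½ρ(v₂² − v₁²) − ρg(h₂ − h₁).
P₂ = 59700 + ½·13500·(1.40² − 13.2²) − 13500·9.8·(−13.7) = 59700 + (-1170000) − (-1810000) = 701000 Pa.

P₂ ≈ 701000 Pa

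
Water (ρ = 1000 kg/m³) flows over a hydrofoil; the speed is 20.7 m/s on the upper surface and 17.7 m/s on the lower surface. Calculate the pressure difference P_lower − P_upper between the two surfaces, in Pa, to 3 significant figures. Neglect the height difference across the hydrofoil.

57600 Pa

The pressure is lower where the speed is higher: ΔP = ½ρ(v_up² − v_low²).
ΔP = ½·1000·(20.7² − 17.7²) = 57600 Pa.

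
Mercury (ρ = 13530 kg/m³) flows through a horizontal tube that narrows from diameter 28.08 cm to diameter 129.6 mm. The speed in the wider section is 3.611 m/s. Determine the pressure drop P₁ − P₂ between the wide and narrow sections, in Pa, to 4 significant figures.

Continuity gives A₁v₁ = A₂v₂, so v₂ = (619.3 cm²)/(131.9 cm²) × 3.611 m/s = 16.95 m/s.
Along the horizontal streamline, P + ½ρv² is constant.
P₁ − P₂ = ½·13530·(16.95² − 3.611²) = ½·13530·274.3 = 1856000 Pa.

1856000 Pa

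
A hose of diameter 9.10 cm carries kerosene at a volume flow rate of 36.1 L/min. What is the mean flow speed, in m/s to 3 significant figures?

Q = 36.1 L/min = 0.000602 m³/s.
v = Q/A = 0.000602 / 0.00650 = 0.0925 m/s.

v = 0.0925 m/s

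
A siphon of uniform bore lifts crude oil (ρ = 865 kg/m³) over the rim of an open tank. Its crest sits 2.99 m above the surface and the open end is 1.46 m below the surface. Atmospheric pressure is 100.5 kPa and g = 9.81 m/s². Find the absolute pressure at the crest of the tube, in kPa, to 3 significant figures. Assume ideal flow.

62.7 kPa

The outlet speed comes from Torricelli: v = √(2g·1.46) = 5.35 m/s.
With constant cross-section the crest speed equals v; applying Bernoulli from the surface up to the crest, P_top = P_atm − ½ρv² − ρg·h_top.
P_top = 100500 − ½·865·5.35² − 865·9.81·2.99 = 62700 Pa.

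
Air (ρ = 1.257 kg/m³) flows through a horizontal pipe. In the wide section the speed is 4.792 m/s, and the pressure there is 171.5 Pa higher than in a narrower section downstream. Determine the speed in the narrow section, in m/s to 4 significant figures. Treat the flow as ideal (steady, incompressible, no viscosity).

Along the level pipe P + ½ρv² is conserved, hence v₂² = v₁² + 2(P₁ − P₂)/ρ.
v₂ = √(4.792² + 2·171.5/1.257) = √(22.96 + 272.9) = 17.20 m/s.

17.20 m/s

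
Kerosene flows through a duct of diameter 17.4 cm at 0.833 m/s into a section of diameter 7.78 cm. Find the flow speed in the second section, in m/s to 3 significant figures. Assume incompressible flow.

v₂ = 4.17 m/s

Mass conservation (A₁v₁ = A₂v₂) gives v₂ = 0.833 × 238/47.5 = 4.17 m/s.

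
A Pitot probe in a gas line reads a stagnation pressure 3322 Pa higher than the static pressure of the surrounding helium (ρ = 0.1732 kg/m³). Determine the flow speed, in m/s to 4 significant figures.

v ≈ 195.9 m/s

The dynamic pressure equals the rise in static pressure at the stagnation point: ΔP = ½ρv².
v = √(2ΔP/ρ) = √(2·3322/0.1732) = 195.9 m/s.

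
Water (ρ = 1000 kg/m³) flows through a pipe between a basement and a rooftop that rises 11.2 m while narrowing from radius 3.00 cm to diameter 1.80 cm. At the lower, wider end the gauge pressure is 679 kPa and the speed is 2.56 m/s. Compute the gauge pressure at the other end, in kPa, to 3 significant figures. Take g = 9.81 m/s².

P₂ = 168 kPa

By continuity, v₂ = v₁·A₁/A₂ = 2.56·(28.3/2.54) = 28.4 m/s.
Bernoulli: P₁ + ½ρv₁² + ρg h₁ = P₂ + ½ρv₂² + ρg h₂, so P₂ = P₁ + ½ρ(v₁² − v₂²) − ρg(h₂ − h₁).
P₂ = 679000 + ½·1000·(2.56² − 28.4²) − 1000·9.81·(+11.2) = 679000 + (-401000) − (110000) = 168000 Pa.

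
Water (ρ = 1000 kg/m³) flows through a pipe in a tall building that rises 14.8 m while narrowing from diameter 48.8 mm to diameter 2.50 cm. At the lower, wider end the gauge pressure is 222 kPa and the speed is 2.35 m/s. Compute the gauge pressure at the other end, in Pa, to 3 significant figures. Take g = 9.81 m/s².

P₂ ≈ 39500 Pa

Mass conservation (A₁v₁ = A₂v₂) gives v₂ = 2.35 × 18.7/4.91 = 8.95 m/s.
Energy conservation along the streamline gives P₂ = P₁ − ½ρ(v₂² − v₁²) − ρg(h₂ − h₁).
P₂ = 222000 + ½·1000·(2.35² − 8.95²) − 1000·9.81·(+14.8) = 222000 + (-37300) − (145000) = 39500 Pa.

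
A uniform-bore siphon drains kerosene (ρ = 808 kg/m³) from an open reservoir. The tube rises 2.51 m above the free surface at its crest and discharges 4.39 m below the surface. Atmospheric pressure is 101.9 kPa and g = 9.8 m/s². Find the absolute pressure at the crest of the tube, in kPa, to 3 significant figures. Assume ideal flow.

47.3 kPa

Bernoulli surface→outlet gives ½v² = g·h_out, so v = √(2·9.8·4.39) = 9.28 m/s.
The bore is uniform, so the speed at the crest is the same v. Bernoulli surface→crest: P_atm = P_top + ½ρv² + ρg·h_top.
P_top = 101900 − ½·808·9.28² − 808·9.8·2.51 = 47300 Pa.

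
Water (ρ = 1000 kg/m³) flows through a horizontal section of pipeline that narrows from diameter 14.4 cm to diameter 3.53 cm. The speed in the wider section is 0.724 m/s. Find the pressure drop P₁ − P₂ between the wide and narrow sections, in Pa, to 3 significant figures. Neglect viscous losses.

Mass conservation (A₁v₁ = A₂v₂) gives v₂ = 0.724 × 163/9.79 = 12.0 m/s.
Bernoulli (h₁ = h₂): P₁ − P₂ = ½ρ(v₂² − v₁²).
P₁ − P₂ = ½·1000·(12.0² − 0.724²) = ½·1000·145 = 72300 Pa.

72300 Pa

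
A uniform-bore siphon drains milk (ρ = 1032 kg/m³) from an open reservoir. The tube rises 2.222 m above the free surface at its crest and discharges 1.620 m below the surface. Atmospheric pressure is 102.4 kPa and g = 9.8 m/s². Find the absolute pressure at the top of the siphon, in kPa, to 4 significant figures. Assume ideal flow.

Bernoulli surface→outlet gives ½v² = g·h_out, so v = √(2·9.8·1.620) = 5.635 m/s.
Continuity keeps v the same throughout the tube; from surface to crest, P_atm + 0 = P_top + ½ρv² + ρg·h_top.
P_top = 102400 − ½·1032·5.635² − 1032·9.8·2.222 = 63540 Pa.

P_top = 63.54 kPa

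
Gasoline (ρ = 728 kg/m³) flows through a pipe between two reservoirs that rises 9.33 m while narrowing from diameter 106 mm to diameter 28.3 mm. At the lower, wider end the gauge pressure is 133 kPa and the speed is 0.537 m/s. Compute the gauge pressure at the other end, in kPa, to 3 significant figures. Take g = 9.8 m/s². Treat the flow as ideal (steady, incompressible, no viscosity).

Continuity gives A₁v₁ = A₂v₂, so v₂ = (88.2 cm²)/(6.29 cm²) × 0.537 m/s = 7.53 m/s.
Applying Bernoulli between the two ends and solving for P₂: P₂ = P₁ + ½ρ(v₁² − v₂²) − ρgΔh.
P₂ = 133000 + ½·728·(0.537² − 7.53²) − 728·9.8·(+9.33) = 133000 + (-20600) − (66600) = 45900 Pa.

P₂ ≈ 45.9 kPa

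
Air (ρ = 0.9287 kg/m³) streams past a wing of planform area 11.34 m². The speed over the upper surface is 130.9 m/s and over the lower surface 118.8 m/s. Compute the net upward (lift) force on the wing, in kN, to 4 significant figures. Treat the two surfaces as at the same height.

From P + ½ρv² = const at equal height, P_low − P_up = ½ρ(v_up² − v_low²).
ΔP = ½·0.9287·(130.9² − 118.8²) = 1403 Pa.
Lift = ΔP · A = 1403 × 11.34 = 15910 N.

15.91 kN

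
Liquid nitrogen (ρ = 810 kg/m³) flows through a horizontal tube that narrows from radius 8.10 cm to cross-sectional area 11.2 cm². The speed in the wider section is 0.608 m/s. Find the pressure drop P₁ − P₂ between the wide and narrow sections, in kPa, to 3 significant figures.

50.6 kPa

The volume flow rate is constant, so v₂ = (A₁/A₂)v₁ = (206/11.2)·0.608 = 11.2 m/s.
The pipe is horizontal, so Bernoulli reduces to P₁ + ½ρv₁² = P₂ + ½ρv₂².
P₁ − P₂ = ½·810·(11.2² − 0.608²) = ½·810·125 = 50600 Pa.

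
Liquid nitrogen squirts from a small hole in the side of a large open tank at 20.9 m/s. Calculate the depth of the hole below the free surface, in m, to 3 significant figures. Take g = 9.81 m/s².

Torricelli: v = √(2gh), so h = v²/(2g).
h = 20.9²/(2·9.81) = 437/19.62 = 22.3 m.

22.3 m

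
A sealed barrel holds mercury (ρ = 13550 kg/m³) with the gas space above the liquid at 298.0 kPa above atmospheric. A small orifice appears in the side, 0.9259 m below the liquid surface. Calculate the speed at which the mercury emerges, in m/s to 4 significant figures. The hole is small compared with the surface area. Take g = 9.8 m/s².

7.882 m/s

Take point 1 at the surface (v₁ ≈ 0) and point 2 at the hole (at atmospheric pressure). Bernoulli: P₁ + ρg h = P_atm + ½ρv₂².
With P₁ − P_atm = 298000 Pa, v₂ = √(2gh + 2ΔP/ρ) = √(2·9.8·0.9259 + 2·298000/13550) = 7.882 m/s.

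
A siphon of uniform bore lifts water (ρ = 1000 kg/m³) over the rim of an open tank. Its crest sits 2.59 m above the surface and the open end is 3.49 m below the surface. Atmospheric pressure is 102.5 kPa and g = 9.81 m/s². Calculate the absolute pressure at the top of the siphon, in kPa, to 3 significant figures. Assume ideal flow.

Bernoulli surface→outlet gives ½v² = g·h_out, so v = √(2·9.81·3.49) = 8.27 m/s.
Continuity keeps v the same throughout the tube; from surface to crest, P_atm + 0 = P_top + ½ρv² + ρg·h_top.
P_top = 102500 − ½·1000·8.27² − 1000·9.81·2.59 = 42900 Pa.

P_top ≈ 42.9 kPa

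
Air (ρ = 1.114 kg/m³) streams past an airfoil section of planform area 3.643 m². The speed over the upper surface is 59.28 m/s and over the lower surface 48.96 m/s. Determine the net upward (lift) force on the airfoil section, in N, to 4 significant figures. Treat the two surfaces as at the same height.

2267 N

From P + ½ρv² = const at equal height, P_low − P_up = ½ρ(v_up² − v_low²).
ΔP = ½·1.114·(59.28² − 48.96²) = 622.2 Pa.
Lift = ΔP · A = 622.2 × 3.643 = 2267 N.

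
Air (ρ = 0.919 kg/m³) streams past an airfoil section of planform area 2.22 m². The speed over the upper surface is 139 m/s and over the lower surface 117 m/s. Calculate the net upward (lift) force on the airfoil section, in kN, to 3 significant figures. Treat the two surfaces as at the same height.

F ≈ 5.75 kN

From P + ½ρv² = const at equal height, P_low − P_up = ½ρ(v_up² − v_low²).
ΔP = ½·0.919·(139² − 117²) = 2590 Pa.
Lift = ΔP · A = 2590 × 2.22 = 5750 N.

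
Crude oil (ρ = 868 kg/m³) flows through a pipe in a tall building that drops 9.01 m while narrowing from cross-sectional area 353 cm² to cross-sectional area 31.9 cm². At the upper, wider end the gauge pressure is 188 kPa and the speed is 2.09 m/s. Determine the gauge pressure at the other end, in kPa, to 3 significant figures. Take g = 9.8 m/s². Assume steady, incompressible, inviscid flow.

Mass conservation (A₁v₁ = A₂v₂) gives v₂ = 2.09 × 353/31.9 = 23.1 m/s.
Applying Bernoulli between the two ends and solving for P₂: P₂ = P₁ + ½ρ(v₁² − v₂²) − ρgΔh.
P₂ = 188000 + ½·868·(2.09² − 23.1²) − 868·9.8·(−9.01) = 188000 + (-230000) − (-76600) = 34400 Pa.

P₂ = 34.4 kPa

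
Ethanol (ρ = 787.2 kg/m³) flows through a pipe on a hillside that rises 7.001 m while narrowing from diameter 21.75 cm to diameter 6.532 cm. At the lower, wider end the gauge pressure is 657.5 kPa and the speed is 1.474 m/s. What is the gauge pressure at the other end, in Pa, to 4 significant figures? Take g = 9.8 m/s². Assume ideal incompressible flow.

499200 Pa

Mass conservation (A₁v₁ = A₂v₂) gives v₂ = 1.474 × 371.5/33.51 = 16.34 m/s.
Bernoulli: P₁ + ½ρv₁² + ρg h₁ = P₂ + ½ρv₂² + ρg h₂, so P₂ = P₁ + ½ρ(v₁² − v₂²) − ρg(h₂ − h₁).
P₂ = 657500 + ½·787.2·(1.474² − 16.34²) − 787.2·9.8·(+7.001) = 657500 + (-104300) − (54010) = 499200 Pa.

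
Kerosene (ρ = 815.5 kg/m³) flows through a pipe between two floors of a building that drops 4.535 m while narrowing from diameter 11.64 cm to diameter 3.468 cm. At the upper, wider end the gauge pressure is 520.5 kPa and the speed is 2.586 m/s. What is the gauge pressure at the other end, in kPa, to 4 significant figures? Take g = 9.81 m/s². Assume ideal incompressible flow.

P₂ = 213.5 kPa

The volume flow rate is constant, so v₂ = (A₁/A₂)v₁ = (106.4/9.446)·2.586 = 29.13 m/s.
Bernoulli: P₁ + ½ρv₁² + ρg h₁ = P₂ + ½ρv₂² + ρg h₂, so P₂ = P₁ + ½ρ(v₁² − v₂²) − ρg(h₂ − h₁).
P₂ = 520500 + ½·815.5·(2.586² − 29.13²) − 815.5·9.81·(−4.535) = 520500 + (-343300) − (-36280) = 213500 Pa.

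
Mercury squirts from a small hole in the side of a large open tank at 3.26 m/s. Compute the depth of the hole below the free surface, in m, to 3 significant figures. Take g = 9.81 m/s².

For a small hole in a large open tank, ½v² = gh, giving h = v²/(2g).
h = 3.26²/(2·9.81) = 10.6/19.62 = 0.542 m.

h ≈ 0.542 m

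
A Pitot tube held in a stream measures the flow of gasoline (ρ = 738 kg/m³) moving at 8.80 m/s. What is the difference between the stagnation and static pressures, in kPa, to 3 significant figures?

At the stagnation point the flow is brought to rest, so Bernoulli gives P_stag − P_static = ½ρv².
ΔP = ½·738·8.80² = 28600 Pa.

ΔP = 28.6 kPa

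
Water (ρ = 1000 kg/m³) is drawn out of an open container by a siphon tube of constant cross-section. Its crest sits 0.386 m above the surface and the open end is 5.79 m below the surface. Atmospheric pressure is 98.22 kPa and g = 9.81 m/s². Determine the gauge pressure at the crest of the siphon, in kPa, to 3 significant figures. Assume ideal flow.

P_gauge = -60.6 kPa

Bernoulli surface→outlet gives ½v² = g·h_out, so v = √(2·9.81·5.79) = 10.7 m/s.
The bore is uniform, so the speed at the crest is the same v. Bernoulli surface→crest: P_atm = P_top + ½ρv² + ρg·h_top.
P_top = 98220 − ½·1000·10.7² − 1000·9.81·0.386 = 37600 Pa. So P_gauge = P_top − P_atm = -60600 Pa.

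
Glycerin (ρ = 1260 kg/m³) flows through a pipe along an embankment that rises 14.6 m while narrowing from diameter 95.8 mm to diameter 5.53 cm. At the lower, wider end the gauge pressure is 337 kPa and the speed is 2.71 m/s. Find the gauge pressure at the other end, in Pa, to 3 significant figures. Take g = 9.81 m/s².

The volume flow rate is constant, so v₂ = (A₁/A₂)v₁ = (72.1/24.0)·2.71 = 8.13 m/s.
Energy conservation along the streamline gives P₂ = P₁ − ½ρ(v₂² − v₁²) − ρg(h₂ − h₁).
P₂ = 337000 + ½·1260·(2.71² − 8.13²) − 1260·9.81·(+14.6) = 337000 + (-37000) − (180000) = 119000 Pa.

P₂ ≈ 119000 Pa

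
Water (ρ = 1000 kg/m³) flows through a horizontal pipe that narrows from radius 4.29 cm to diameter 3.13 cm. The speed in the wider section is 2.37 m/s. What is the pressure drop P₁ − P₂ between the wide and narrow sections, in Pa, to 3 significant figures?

ΔP ≈ 156000 Pa

The volume flow rate is constant, so v₂ = (A₁/A₂)v₁ = (57.8/7.69)·2.37 = 17.8 m/s.
Bernoulli (h₁ = h₂): P₁ − P₂ = ½ρ(v₂² − v₁²).
P₁ − P₂ = ½·1000·(17.8² − 2.37²) = ½·1000·312 = 156000 Pa.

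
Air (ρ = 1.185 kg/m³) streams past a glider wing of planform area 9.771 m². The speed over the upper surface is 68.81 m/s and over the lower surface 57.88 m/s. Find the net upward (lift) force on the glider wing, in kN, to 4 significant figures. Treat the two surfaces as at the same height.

8.017 kN

With equal heights on the two surfaces, Bernoulli gives P_lower − P_upper = ½ρ(v_upper² − v_lower²).
ΔP = ½·1.185·(68.81² − 57.88²) = 820.4 Pa.
Lift = ΔP · A = 820.4 × 9.771 = 8017 N.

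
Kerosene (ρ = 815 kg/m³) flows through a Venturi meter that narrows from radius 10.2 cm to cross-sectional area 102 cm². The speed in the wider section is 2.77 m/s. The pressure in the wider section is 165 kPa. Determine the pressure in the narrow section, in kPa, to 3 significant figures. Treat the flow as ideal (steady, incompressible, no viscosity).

The volume flow rate is constant, so v₂ = (A₁/A₂)v₁ = (327/102)·2.77 = 8.88 m/s.
Along the horizontal streamline, P + ½ρv² is constant.
P₂ = P₁ − ½ρ(v₂² − v₁²) = 165000 − ½·815·(8.88² − 2.77²) = 165000 − 29000 = 136000 Pa.

P₂ ≈ 136 kPa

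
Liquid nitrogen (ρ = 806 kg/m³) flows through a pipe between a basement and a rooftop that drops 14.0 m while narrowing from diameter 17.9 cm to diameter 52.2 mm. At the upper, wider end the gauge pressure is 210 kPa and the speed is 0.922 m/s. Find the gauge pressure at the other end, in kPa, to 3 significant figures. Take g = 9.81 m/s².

274 kPa

Mass conservation (A₁v₁ = A₂v₂) gives v₂ = 0.922 × 252/21.4 = 10.8 m/s.
Energy conservation along the streamline gives P₂ = P₁ − ½ρ(v₂² − v₁²) − ρg(h₂ − h₁).
P₂ = 210000 + ½·806·(0.922² − 10.8²) − 806·9.81·(−14.0) = 210000 + (-47000) − (-111000) = 274000 Pa.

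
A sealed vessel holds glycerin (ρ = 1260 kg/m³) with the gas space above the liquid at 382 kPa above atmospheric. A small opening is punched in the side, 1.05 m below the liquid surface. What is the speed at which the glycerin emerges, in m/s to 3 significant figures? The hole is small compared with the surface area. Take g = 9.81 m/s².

Take point 1 at the surface (v₁ ≈ 0) and point 2 at the hole (at atmospheric pressure). Bernoulli: P₁ + ρg h = P_atm + ½ρv₂².
With P₁ − P_atm = 382000 Pa, v₂ = √(2gh + 2ΔP/ρ) = √(2·9.81·1.05 + 2·382000/1260) = 25.0 m/s.

25.0 m/s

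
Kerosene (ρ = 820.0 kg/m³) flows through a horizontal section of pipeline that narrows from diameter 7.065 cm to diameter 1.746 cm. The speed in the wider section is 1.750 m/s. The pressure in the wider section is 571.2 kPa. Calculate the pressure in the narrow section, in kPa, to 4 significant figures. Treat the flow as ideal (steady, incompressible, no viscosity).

235.8 kPa

Continuity gives A₁v₁ = A₂v₂, so v₂ = (39.20 cm²)/(2.394 cm²) × 1.750 m/s = 28.65 m/s.
With no height change, Bernoulli's equation is P₁ + ½ρv₁² = P₂ + ½ρv₂².
P₂ = P₁ − ½ρ(v₂² − v₁²) = 571200 − ½·820.0·(28.65² − 1.750²) = 571200 − 335400 = 235800 Pa.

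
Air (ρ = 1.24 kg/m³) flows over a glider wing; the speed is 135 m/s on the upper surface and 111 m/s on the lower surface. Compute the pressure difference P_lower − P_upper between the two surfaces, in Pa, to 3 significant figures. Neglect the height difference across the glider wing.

3660 Pa

Bernoulli (same height): P_lower − P_upper = ½ρ(v_upper² − v_lower²).
ΔP = ½·1.24·(135² − 111²) = 3660 Pa.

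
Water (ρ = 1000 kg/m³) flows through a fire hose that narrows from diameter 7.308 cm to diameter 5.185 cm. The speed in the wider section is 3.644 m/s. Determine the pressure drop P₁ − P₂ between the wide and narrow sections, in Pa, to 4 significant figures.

By continuity, v₂ = v₁·A₁/A₂ = 3.644·(41.95/21.11) = 7.239 m/s.
Along the horizontal streamline, P + ½ρv² is constant.
P₁ − P₂ = ½·1000·(7.239² − 3.644²) = ½·1000·39.12 = 19560 Pa.

ΔP ≈ 19560 Pa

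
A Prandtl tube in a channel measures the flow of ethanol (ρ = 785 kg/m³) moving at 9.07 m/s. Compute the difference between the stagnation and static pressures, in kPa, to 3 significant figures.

Bernoulli between the free stream and the stagnation point: ½ρv² = P_stag − P_static.
ΔP = ½·785·9.07² = 32300 Pa.

ΔP = 32.3 kPa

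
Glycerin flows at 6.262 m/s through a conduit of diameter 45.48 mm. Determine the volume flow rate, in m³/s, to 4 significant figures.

Q ≈ 0.01017 m³/s

Q = A·v = 0.001625 m² × 6.262 m/s = 0.01017 m³/s.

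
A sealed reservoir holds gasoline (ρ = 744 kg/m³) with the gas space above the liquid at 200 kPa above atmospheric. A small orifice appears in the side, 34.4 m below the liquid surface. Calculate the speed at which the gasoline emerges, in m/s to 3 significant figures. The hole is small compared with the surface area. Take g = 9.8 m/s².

v ≈ 34.8 m/s

Take point 1 at the surface (v₁ ≈ 0) and point 2 at the hole (at atmospheric pressure). Bernoulli: P₁ + ρg h = P_atm + ½ρv₂².
With P₁ − P_atm = 200000 Pa, v₂ = √(2gh + 2ΔP/ρ) = √(2·9.8·34.4 + 2·200000/744) = 34.8 m/s.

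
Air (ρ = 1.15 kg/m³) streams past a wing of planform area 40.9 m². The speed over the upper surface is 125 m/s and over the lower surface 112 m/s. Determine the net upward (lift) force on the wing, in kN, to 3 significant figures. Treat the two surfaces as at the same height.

F = 72.5 kN

With equal heights on the two surfaces, Bernoulli gives P_lower − P_upper = ½ρ(v_upper² − v_lower²).
ΔP = ½·1.15·(125² − 112²) = 1770 Pa.
Lift = ΔP · A = 1770 × 40.9 = 72500 N.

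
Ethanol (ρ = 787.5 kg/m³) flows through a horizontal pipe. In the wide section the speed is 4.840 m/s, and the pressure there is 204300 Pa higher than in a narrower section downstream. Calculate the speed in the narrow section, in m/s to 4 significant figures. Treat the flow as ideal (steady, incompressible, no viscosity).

Along the level pipe P + ½ρv² is conserved, hence v₂² = v₁² + 2(P₁ − P₂)/ρ.
v₂ = √(4.840² + 2·204300/787.5) = √(23.43 + 518.9) = 23.29 m/s.

v₂ ≈ 23.29 m/s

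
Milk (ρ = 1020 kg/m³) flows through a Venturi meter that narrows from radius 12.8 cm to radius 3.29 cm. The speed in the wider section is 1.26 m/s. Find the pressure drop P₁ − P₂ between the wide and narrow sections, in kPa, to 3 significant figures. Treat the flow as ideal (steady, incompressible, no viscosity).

ΔP ≈ 185 kPa

Mass conservation (A₁v₁ = A₂v₂) gives v₂ = 1.26 × 515/34.0 = 19.1 m/s.
Along the horizontal streamline, P + ½ρv² is constant.
P₁ − P₂ = ½·1020·(19.1² − 1.26²) = ½·1020·362 = 185000 Pa.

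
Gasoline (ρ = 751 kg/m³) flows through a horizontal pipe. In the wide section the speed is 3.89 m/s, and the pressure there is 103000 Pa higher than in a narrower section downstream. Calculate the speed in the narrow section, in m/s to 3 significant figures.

Along the level pipe P + ½ρv² is conserved, hence v₂² = v₁² + 2(P₁ − P₂)/ρ.
v₂ = √(3.89² + 2·103000/751) = √(15.1 + 274) = 17.0 m/s.

v₂ ≈ 17.0 m/s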